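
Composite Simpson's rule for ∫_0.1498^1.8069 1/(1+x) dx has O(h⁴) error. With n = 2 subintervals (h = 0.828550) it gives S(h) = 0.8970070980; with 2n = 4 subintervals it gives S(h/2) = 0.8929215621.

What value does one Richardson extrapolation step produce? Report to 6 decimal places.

Leading term ∝ h^4; use weight 16 = 2^4.
16 × 0.8929215621 − 0.8970070980 = 13.3897378956
Denominator 16 − 1 = 15.
Extrapolated: 13.3897378956 / 15 = 0.8926491930

0.892649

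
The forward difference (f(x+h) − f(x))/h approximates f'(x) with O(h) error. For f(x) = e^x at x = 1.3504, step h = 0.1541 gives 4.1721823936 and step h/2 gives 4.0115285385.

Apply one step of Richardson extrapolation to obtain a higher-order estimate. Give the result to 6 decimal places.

Leading term ∝ h^1; use weight 2 = 2^1.
Top: 2(4.0115285385) − (4.1721823936) = 3.8508746834
R = 3.8508746834/1 = 3.8508746834
Gap between inputs: 1.607e-01; correction applied: −0.1606538551.

3.850875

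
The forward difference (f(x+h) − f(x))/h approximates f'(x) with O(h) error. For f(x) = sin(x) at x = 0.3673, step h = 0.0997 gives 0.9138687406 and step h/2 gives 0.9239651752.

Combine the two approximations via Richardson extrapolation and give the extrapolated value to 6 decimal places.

The method has order 1: 2^1 = 2.
Top: 2(0.9239651752) − (0.9138687406) = 0.9340616098
Denominator 2 − 1 = 1.
0.9340616098 ÷ 1 = 0.9340616098
Correction |R − A(h/2)| = 1.010e-02; gap |A(h/2) − A(h)| = 1.010e-02.

0.934062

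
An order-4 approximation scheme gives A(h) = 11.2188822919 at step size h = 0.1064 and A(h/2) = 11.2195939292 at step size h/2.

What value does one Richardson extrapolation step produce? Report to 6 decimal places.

11.219641

The method has order 4: 2^4 = 16.
Difference of the inputs: 11.2195939292 − 11.2188822919 = 0.0007116373
Correction (A(h/2) − A(h))/(16 − 1) = 0.0007116373/15 = 0.0000474425
R = A(h/2) + (A(h/2) − A(h))/15 = 11.2195939292 + 0.0000474425 = 11.2196413717
Correction |R − A(h/2)| = 4.744e-05; gap |A(h/2) − A(h)| = 7.116e-04.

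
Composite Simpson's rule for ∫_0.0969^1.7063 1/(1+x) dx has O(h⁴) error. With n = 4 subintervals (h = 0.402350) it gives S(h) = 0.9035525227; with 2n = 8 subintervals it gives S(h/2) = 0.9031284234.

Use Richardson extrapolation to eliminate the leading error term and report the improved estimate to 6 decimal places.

0.903100

With r = 4 the leading error scales as h^4, so the weight is 2^4 = 16.
16*0.9031284234 = 14.4500547744; subtract 0.9035525227 → 13.5465022517
Extrapolated: 13.5465022517 / 15 = 0.9031001501
Gap between inputs: 4.241e-04; correction applied: −0.0000282733.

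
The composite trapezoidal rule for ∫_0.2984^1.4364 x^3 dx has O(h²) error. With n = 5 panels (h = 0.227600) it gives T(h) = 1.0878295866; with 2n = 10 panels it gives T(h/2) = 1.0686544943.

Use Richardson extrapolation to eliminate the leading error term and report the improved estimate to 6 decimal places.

Leading term ∝ h^2; use weight 4 = 2^2.
Numerator 4·A(h/2) − A(h) = 4·1.0686544943 − 1.0878295866 = 3.1867883906
Denominator 4 − 1 = 3.
(4·1.0686544943 − 1.0878295866)/(4 − 1) = 1.0622627969
Shift from A(h/2): −0.0063916974.

1.062263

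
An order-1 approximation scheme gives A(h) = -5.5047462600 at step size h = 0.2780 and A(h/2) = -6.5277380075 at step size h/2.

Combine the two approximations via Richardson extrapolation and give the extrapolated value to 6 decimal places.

The method has order 1: 2^1 = 2.
Weighted: (-13.0554760150) − (-5.5047462600) = -7.5507297550
Divide by 2^1 − 1 = 1.
So the Richardson estimate is -7.5507297550.
Shift from A(h/2): −1.0229917475.

-7.550730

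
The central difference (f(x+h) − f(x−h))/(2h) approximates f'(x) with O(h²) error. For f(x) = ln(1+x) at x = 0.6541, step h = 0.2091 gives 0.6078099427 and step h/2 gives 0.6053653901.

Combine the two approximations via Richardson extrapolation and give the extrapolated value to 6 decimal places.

Leading term ∝ h^2; use weight 4 = 2^2.
Numerator 4×A(h/2) − A(h) = 4×0.6053653901 − 0.6078099427 = 1.8136516177
Divide by 2^2 − 1 = 3.
Result: 0.6045505392

0.604551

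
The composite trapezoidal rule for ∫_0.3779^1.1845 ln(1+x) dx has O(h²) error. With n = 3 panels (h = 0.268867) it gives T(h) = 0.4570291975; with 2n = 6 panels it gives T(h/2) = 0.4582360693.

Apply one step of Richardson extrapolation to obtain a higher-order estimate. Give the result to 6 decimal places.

0.458638

r = 2: numerator weight 4, denominator 3.
Numerator 4 × A(h/2) − A(h) = 4 × 0.4582360693 − 0.4570291975 = 1.3759150797
Divide by 2^2 − 1 = 3.
Result: 0.4586383599
Shift from A(h/2): +0.0004022906.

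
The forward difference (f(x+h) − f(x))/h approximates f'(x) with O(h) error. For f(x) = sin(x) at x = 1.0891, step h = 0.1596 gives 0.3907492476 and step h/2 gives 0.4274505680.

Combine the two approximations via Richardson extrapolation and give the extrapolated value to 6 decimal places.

Leading term ∝ h^1; use weight 2 = 2^1.
Top: 2(0.4274505680) − (0.3907492476) = 0.4641518884
Divide by 2^1 − 1 = 1.
(2×0.4274505680 − 0.3907492476)/(2 − 1) = 0.4641518884

0.464152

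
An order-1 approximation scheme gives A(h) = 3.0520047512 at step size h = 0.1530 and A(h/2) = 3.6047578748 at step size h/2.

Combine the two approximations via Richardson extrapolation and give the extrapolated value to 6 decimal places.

Leading term ∝ h^1; use weight 2 = 2^1.
A(h/2) − A(h) = 3.6047578748 − 3.0520047512 = 0.5527531236
Correction (A(h/2) − A(h))/(2 − 1) = 0.5527531236/1 = 0.5527531236
R = A(h/2) + (A(h/2) − A(h))/1 = 3.6047578748 + 0.5527531236 = 4.1575109984

4.157511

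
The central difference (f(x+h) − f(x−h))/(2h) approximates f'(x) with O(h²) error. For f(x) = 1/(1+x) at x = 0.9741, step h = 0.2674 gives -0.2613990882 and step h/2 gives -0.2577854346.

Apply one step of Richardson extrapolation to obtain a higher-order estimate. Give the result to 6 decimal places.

r = 2: numerator weight 4, denominator 3.
Weighted: (-1.0311417384) − (-0.2613990882) = -0.7697426502
(-0.7697426502) ÷ 3 = -0.2565808834

-0.256581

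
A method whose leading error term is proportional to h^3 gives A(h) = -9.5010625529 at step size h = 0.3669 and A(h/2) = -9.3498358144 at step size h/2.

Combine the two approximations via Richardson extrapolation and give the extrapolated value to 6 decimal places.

-9.328232

Leading term ∝ h^3; use weight 8 = 2^3.
2^3 × A(h/2) = -74.7986865152; minus A(h) gives -65.2976239623.
Divide by 2^3 − 1 = 7.
(-65.2976239623) ÷ 7 = -9.3282319946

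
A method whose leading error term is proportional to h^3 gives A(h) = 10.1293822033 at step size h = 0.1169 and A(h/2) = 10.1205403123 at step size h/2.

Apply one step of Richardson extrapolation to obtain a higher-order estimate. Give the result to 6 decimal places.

Error is O(h^3); halving h shrinks it by 2^3 = 8.
Weighted: 80.9643224984 − 10.1293822033 = 70.8349402951
70.8349402951 ÷ 7 = 10.1192771850
Correction |R − A(h/2)| = 1.263e-03; gap |A(h/2) − A(h)| = 8.842e-03.

10.119277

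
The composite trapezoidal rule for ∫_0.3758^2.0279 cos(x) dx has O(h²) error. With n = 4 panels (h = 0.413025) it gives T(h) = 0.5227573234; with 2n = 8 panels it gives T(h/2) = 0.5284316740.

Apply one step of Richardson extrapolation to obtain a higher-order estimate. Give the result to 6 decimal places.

0.530323

r = 2: numerator weight 4, denominator 3.
Numerator 4×A(h/2) − A(h) = 4×0.5284316740 − 0.5227573234 = 1.5909693726
Extrapolated: 1.5909693726 / 3 = 0.5303231242
Correction |R − A(h/2)| = 1.891e-03; gap |A(h/2) − A(h)| = 5.674e-03.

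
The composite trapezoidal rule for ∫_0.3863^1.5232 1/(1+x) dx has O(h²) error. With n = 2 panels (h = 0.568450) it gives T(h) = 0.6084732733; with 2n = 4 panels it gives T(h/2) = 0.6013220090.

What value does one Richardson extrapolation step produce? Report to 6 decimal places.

r = 2: numerator weight 4, denominator 3.
Weighted: 2.4052880360 − 0.6084732733 = 1.7968147627
Divide by 2^2 − 1 = 3.
(4 × 0.6013220090 − 0.6084732733)/(4 − 1) = 0.5989382542

0.598938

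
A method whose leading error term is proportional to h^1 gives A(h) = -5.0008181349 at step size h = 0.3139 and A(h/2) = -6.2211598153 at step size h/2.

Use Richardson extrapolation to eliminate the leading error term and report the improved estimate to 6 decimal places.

-7.441501

r = 1, so 2^r = 2.
2*(-6.2211598153) = -12.4423196306; (-12.4423196306) − (-5.0008181349) = -7.4415014957
Divide by 2^1 − 1 = 1.
Result: -7.4415014957
Gap between inputs: 1.220e+00; correction applied: −1.2203416804.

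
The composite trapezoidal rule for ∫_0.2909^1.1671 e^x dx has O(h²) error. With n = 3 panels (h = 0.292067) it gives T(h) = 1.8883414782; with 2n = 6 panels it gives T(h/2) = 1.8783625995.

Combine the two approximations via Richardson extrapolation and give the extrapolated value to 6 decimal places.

The method has order 2: 2^2 = 4.
Weighted: 7.5134503980 − 1.8883414782 = 5.6251089198
Divide by 2^2 − 1 = 3.
(4·1.8783625995 − 1.8883414782)/(4 − 1) = 1.8750363066

1.875036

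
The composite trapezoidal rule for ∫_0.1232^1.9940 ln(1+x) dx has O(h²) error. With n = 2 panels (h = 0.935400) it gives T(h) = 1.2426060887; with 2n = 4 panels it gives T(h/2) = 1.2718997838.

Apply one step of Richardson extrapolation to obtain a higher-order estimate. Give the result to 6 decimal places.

Order 2 gives 2^r = 4 and 2^r − 1 = 3.
4*1.2718997838 − 1.2426060887 = 3.8449930465
3.8449930465 ÷ 3 = 1.2816643488
Correction |R − A(h/2)| = 9.765e-03; gap |A(h/2) − A(h)| = 2.929e-02.

1.281664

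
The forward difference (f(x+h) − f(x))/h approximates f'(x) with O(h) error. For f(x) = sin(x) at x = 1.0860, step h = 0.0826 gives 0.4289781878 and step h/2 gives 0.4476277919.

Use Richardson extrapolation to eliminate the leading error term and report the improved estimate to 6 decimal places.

Leading term ∝ h^1; use weight 2 = 2^1.
Numerator 2*A(h/2) − A(h) = 2*0.4476277919 − 0.4289781878 = 0.4662773960
0.4662773960 ÷ 1 = 0.4662773960

0.466277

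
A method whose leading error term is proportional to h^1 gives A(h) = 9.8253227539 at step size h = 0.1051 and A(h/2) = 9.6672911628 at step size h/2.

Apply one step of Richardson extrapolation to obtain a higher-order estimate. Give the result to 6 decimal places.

Order 1 gives 2^r = 2 and 2^r − 1 = 1.
2^1 × A(h/2) = 19.3345823256; minus A(h) gives 9.5092595717.
Denominator 2 − 1 = 1.
R = 9.5092595717/1 = 9.5092595717
Shift from A(h/2): −0.1580315911.

9.509260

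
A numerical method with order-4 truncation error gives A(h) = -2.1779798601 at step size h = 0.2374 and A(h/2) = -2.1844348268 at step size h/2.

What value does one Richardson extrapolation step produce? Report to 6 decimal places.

-2.184865

Leading term ∝ h^4; use weight 16 = 2^4.
16·(-2.1844348268) − (-2.1779798601) = -32.7729773687
Denominator 16 − 1 = 15.
(-32.7729773687) ÷ 15 = -2.1848651579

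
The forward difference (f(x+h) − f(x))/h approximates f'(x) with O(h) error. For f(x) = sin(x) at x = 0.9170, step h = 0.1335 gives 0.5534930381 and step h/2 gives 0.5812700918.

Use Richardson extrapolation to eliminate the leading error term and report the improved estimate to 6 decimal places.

0.609047

Method order is 1; weight 2^1 = 2.
2×0.5812700918 = 1.1625401836; 1.1625401836 − 0.5534930381 = 0.6090471455
R = 0.6090471455/1 = 0.6090471455
Shift from A(h/2): +0.0277770537.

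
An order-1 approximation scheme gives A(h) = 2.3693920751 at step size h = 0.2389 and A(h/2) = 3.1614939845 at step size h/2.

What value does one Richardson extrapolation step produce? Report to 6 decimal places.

r = 1: numerator weight 2, denominator 1.
2*3.1614939845 = 6.3229879690; 6.3229879690 − 2.3693920751 = 3.9535958939
Denominator 2 − 1 = 1.
3.9535958939 ÷ 1 = 3.9535958939
Shift from A(h/2): +0.7921019094.

3.953596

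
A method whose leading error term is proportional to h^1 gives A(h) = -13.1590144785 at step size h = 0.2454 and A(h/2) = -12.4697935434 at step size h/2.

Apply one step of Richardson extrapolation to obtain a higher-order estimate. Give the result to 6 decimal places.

Leading term ∝ h^1; use weight 2 = 2^1.
Numerator 2·A(h/2) − A(h) = 2·(-12.4697935434) − (-13.1590144785) = -11.7805726083
Extrapolated: (-11.7805726083) / 1 = -11.7805726083

-11.780573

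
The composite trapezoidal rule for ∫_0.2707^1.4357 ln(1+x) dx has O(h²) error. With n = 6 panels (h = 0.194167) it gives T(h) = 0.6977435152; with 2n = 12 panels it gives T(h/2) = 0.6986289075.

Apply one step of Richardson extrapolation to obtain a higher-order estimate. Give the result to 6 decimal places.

0.698924

r = 2, so 2^r = 4.
Top: 4(0.6986289075) − (0.6977435152) = 2.0967721148
(4*0.6986289075 − 0.6977435152)/(4 − 1) = 0.6989240383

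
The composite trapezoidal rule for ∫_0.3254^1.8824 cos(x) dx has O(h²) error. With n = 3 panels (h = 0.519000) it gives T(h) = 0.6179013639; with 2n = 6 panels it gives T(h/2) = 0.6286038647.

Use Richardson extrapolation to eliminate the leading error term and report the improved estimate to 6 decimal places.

0.632171

Method order is 2; weight 2^2 = 4.
2^2·A(h/2) = 2.5144154588; minus A(h) gives 1.8965140949.
Denominator 4 − 1 = 3.
R = 1.8965140949/3 = 0.6321713650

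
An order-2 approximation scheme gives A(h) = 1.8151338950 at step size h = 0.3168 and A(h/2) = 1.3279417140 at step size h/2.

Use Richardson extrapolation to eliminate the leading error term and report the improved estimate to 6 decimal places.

Error is O(h^2); halving h shrinks it by 2^2 = 4.
4*1.3279417140 = 5.3117668560; 5.3117668560 − 1.8151338950 = 3.4966329610
Denominator 4 − 1 = 3.
Result: 1.1655443203

1.165544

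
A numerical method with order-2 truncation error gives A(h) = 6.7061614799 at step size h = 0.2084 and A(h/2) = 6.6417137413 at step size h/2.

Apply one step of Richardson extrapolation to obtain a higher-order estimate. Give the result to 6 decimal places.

Leading term ∝ h^2; use weight 4 = 2^2.
2^2×A(h/2) = 26.5668549652; minus A(h) gives 19.8606934853.
Denominator 4 − 1 = 3.
Result: 6.6202311618
Gap between inputs: 6.445e-02; correction applied: −0.0214825795.

6.620231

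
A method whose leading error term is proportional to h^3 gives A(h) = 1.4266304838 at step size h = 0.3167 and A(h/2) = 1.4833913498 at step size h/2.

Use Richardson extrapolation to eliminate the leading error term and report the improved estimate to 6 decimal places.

1.491500

With r = 3 the leading error scales as h^3, so the weight is 2^3 = 8.
A(h/2) − A(h) = 1.4833913498 − 1.4266304838 = 0.0567608660
Divide by 2^3 − 1 = 7: 0.0567608660/7 = 0.0081086951
R = 1.4833913498 + 0.0081086951 = 1.4915000449
Gap between inputs: 5.676e-02; correction applied: +0.0081086951.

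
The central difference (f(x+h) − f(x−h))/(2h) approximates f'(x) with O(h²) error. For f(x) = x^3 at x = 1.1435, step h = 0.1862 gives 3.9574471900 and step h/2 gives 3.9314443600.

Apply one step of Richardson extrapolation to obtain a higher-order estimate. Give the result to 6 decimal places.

3.922777

Method order is 2; weight 2^2 = 4.
Numerator 4·A(h/2) − A(h) = 4·3.9314443600 − 3.9574471900 = 11.7683302500
R = 11.7683302500/3 = 3.9227767500
Gap between inputs: 2.600e-02; correction applied: −0.0086676100.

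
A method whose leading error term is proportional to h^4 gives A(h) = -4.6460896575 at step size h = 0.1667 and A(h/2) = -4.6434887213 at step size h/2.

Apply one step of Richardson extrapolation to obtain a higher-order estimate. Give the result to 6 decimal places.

r = 4: numerator weight 16, denominator 15.
2^4·A(h/2) = -74.2958195408; minus A(h) gives -69.6497298833.
(16·(-4.6434887213) − (-4.6460896575))/(16 − 1) = -4.6433153256

-4.643315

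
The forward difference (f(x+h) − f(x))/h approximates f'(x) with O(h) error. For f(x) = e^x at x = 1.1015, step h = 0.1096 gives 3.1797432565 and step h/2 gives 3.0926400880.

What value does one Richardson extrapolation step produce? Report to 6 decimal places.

The method has order 1: 2^1 = 2.
2×3.0926400880 − 3.1797432565 = 3.0055369195
R = 3.0055369195/1 = 3.0055369195
Correction |R − A(h/2)| = 8.710e-02; gap |A(h/2) − A(h)| = 8.710e-02.

3.005537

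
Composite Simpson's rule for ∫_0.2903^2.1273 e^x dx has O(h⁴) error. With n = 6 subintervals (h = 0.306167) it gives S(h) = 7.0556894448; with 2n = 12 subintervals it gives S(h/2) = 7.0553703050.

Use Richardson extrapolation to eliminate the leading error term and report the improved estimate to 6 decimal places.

7.055349

With r = 4 the leading error scales as h^4, so the weight is 2^4 = 16.
A(h/2) − A(h) = 7.0553703050 − 7.0556894448 = -0.0003191398
Correction (A(h/2) − A(h))/(16 − 1) = (-0.0003191398)/15 = -0.0000212760
R = 7.0553703050 − 0.0000212760 = 7.0553490290
Correction |R − A(h/2)| = 2.128e-05; gap |A(h/2) − A(h)| = 3.191e-04.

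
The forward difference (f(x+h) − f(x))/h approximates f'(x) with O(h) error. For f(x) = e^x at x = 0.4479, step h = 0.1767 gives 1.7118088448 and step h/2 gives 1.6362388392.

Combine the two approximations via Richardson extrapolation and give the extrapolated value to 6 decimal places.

1.560669

Error is O(h^1); halving h shrinks it by 2^1 = 2.
Weighted: 3.2724776784 − 1.7118088448 = 1.5606688336
R = 1.5606688336/1 = 1.5606688336
Shift from A(h/2): −0.0755700056.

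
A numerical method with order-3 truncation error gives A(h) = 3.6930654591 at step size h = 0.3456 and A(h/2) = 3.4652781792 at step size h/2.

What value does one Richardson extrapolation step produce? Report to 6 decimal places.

3.432737

With r = 3 the leading error scales as h^3, so the weight is 2^3 = 8.
8 × 3.4652781792 = 27.7222254336; 27.7222254336 − 3.6930654591 = 24.0291599745
Divide by 2^3 − 1 = 7.
So the Richardson estimate is 3.4327371392.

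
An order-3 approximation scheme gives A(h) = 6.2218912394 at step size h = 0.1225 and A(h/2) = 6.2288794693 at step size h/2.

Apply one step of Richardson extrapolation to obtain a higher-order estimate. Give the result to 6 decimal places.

Order 3 gives 2^r = 8 and 2^r − 1 = 7.
8 × 6.2288794693 = 49.8310357544; 49.8310357544 − 6.2218912394 = 43.6091445150
Denominator 8 − 1 = 7.
So the Richardson estimate is 6.2298777879.

6.229878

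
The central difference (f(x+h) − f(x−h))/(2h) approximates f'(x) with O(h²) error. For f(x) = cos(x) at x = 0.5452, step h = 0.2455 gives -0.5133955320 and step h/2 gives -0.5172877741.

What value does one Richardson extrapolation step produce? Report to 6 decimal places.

Leading term ∝ h^2; use weight 4 = 2^2.
Weighted: (-2.0691510964) − (-0.5133955320) = -1.5557555644
Divide by 2^2 − 1 = 3.
(4·(-0.5172877741) − (-0.5133955320))/(4 − 1) = -0.5185851881

-0.518585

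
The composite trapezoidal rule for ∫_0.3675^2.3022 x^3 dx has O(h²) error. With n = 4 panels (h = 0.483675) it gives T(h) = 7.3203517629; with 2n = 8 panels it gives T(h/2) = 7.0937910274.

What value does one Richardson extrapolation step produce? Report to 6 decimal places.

With r = 2 the leading error scales as h^2, so the weight is 2^2 = 4.
Difference of the inputs: 7.0937910274 − 7.3203517629 = -0.2265607355
Divide by 2^2 − 1 = 3: (-0.2265607355)/3 = -0.0755202452
R = A(h/2) + (A(h/2) − A(h))/3 = 7.0937910274 − 0.0755202452 = 7.0182707822

7.018271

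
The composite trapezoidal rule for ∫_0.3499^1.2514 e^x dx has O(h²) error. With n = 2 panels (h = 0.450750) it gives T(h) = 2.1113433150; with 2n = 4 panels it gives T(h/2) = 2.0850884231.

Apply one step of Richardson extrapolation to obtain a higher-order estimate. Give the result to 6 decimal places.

The method has order 2: 2^2 = 4.
4×2.0850884231 − 2.1113433150 = 6.2290103774
Denominator 4 − 1 = 3.
(4×2.0850884231 − 2.1113433150)/(4 − 1) = 2.0763367925
Shift from A(h/2): −0.0087516306.

2.076337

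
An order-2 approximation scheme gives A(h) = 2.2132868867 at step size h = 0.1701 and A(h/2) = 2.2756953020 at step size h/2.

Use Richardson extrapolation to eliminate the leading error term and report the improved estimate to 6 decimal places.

Error is O(h^2); halving h shrinks it by 2^2 = 4.
Difference of the inputs: 2.2756953020 − 2.2132868867 = 0.0624084153
Correction (A(h/2) − A(h))/(4 − 1) = 0.0624084153/3 = 0.0208028051
R = 2.2756953020 + 0.0208028051 = 2.2964981071

2.296498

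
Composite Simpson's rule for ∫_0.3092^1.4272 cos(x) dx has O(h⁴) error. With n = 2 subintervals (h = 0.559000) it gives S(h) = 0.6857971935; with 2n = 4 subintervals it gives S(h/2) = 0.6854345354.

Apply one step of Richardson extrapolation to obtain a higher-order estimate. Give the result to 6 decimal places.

0.685410

r = 4, so 2^r = 16.
Top: 16(0.6854345354) − (0.6857971935) = 10.2811553729
Divide by 2^4 − 1 = 15.
R = 10.2811553729/15 = 0.6854103582
Shift from A(h/2): −0.0000241772.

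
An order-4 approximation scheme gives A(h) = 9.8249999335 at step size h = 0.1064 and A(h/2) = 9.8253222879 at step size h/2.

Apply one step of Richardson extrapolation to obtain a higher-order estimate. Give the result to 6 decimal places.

9.825344

Leading term ∝ h^4; use weight 16 = 2^4.
Numerator 16×A(h/2) − A(h) = 16×9.8253222879 − 9.8249999335 = 147.3801566729
(16×9.8253222879 − 9.8249999335)/(16 − 1) = 9.8253437782
Correction |R − A(h/2)| = 2.149e-05; gap |A(h/2) − A(h)| = 3.224e-04.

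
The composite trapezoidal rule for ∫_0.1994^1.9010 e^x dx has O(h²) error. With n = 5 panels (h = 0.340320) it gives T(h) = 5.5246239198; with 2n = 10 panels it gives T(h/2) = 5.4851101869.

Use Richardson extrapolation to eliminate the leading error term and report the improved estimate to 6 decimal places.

Leading term ∝ h^2; use weight 4 = 2^2.
Top: 4(5.4851101869) − (5.5246239198) = 16.4158168278
R = 16.4158168278/3 = 5.4719389426
Shift from A(h/2): −0.0131712443.

5.471939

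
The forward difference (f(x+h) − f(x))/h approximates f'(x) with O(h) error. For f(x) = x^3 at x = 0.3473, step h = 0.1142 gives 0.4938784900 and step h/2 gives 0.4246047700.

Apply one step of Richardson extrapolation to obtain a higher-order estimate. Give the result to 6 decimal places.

With r = 1 the leading error scales as h^1, so the weight is 2^1 = 2.
Weighted: 0.8492095400 − 0.4938784900 = 0.3553310500
Denominator 2 − 1 = 1.
Extrapolated: 0.3553310500 / 1 = 0.3553310500

0.355331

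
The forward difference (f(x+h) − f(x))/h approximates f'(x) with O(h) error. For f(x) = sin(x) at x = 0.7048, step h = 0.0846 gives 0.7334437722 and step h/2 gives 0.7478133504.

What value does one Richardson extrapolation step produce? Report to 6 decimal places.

Leading term ∝ h^1; use weight 2 = 2^1.
2*0.7478133504 = 1.4956267008; 1.4956267008 − 0.7334437722 = 0.7621829286
Denominator 2 − 1 = 1.
So the Richardson estimate is 0.7621829286.

0.762183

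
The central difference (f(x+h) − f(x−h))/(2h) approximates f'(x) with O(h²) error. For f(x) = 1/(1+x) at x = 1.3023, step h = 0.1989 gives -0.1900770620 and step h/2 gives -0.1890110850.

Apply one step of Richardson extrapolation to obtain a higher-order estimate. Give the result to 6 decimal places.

Leading term ∝ h^2; use weight 4 = 2^2.
4 × (-0.1890110850) − (-0.1900770620) = -0.5659672780
Denominator 4 − 1 = 3.
(4 × (-0.1890110850) − (-0.1900770620))/(4 − 1) = -0.1886557593

-0.188656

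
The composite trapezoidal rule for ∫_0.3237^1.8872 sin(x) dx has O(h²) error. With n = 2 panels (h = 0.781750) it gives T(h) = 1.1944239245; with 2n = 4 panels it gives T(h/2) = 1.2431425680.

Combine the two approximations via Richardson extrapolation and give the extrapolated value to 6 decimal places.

1.259382

Error is O(h^2); halving h shrinks it by 2^2 = 4.
4 × 1.2431425680 − 1.1944239245 = 3.7781463475
Extrapolated: 3.7781463475 / 3 = 1.2593821158
Correction |R − A(h/2)| = 1.624e-02; gap |A(h/2) − A(h)| = 4.872e-02.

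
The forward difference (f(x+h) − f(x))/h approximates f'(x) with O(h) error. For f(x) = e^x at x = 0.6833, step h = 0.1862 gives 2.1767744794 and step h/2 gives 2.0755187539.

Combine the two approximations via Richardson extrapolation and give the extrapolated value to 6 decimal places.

Method order is 1; weight 2^1 = 2.
Numerator 2×A(h/2) − A(h) = 2×2.0755187539 − 2.1767744794 = 1.9742630284
Extrapolated: 1.9742630284 / 1 = 1.9742630284

1.974263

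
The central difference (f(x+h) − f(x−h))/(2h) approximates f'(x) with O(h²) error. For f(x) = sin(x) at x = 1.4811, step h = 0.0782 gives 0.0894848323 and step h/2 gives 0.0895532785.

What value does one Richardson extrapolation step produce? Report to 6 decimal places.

Error is O(h^2); halving h shrinks it by 2^2 = 4.
Difference of the inputs: 0.0895532785 − 0.0894848323 = 0.0000684462
Correction (A(h/2) − A(h))/(4 − 1) = 0.0000684462/3 = 0.0000228154
R = A(h/2) + (A(h/2) − A(h))/3 = 0.0895532785 + 0.0000228154 = 0.0895760939
Gap between inputs: 6.845e-05; correction applied: +0.0000228154.

0.089576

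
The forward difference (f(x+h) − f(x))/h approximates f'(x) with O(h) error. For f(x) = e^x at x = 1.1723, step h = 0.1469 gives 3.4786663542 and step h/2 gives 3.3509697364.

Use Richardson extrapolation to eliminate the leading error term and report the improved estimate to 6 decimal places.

Method order is 1; weight 2^1 = 2.
A(h/2) − A(h) = 3.3509697364 − 3.4786663542 = -0.1276966178
Correction (A(h/2) − A(h))/(2 − 1) = (-0.1276966178)/1 = -0.1276966178
R = 3.3509697364 − 0.1276966178 = 3.2232731186
Correction |R − A(h/2)| = 1.277e-01; gap |A(h/2) − A(h)| = 1.277e-01.

3.223273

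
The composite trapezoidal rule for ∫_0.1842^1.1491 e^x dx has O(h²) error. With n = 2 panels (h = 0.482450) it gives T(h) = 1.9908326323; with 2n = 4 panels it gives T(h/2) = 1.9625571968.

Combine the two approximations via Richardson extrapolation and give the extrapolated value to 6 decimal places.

r = 2, so 2^r = 4.
Weighted: 7.8502287872 − 1.9908326323 = 5.8593961549
Divide by 2^2 − 1 = 3.
R = 5.8593961549/3 = 1.9531320516
Shift from A(h/2): −0.0094251452.

1.953132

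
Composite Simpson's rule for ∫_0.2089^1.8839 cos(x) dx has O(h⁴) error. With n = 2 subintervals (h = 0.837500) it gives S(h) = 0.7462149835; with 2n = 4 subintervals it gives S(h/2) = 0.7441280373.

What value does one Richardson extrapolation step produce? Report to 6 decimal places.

0.743989

r = 4: numerator weight 16, denominator 15.
A(h/2) − A(h) = 0.7441280373 − 0.7462149835 = -0.0020869462
Divide by 2^4 − 1 = 15: (-0.0020869462)/15 = -0.0001391297
R = A(h/2) + (A(h/2) − A(h))/15 = 0.7441280373 − 0.0001391297 = 0.7439889076
Correction |R − A(h/2)| = 1.391e-04; gap |A(h/2) − A(h)| = 2.087e-03.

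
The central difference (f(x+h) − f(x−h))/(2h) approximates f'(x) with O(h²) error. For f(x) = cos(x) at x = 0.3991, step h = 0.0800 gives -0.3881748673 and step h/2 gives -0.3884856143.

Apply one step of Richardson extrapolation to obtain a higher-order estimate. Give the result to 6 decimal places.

Method order is 2; weight 2^2 = 4.
A(h/2) − A(h) = -0.3884856143 − (-0.3881748673) = -0.0003107470
Correction (A(h/2) − A(h))/(4 − 1) = (-0.0003107470)/3 = -0.0001035823
R = -0.3884856143 − 0.0001035823 = -0.3885891966

-0.388589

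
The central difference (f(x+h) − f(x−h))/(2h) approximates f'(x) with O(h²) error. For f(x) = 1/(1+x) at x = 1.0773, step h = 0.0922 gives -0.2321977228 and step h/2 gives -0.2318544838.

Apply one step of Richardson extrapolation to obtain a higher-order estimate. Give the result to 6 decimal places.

-0.231740

r = 2, so 2^r = 4.
4·(-0.2318544838) = -0.9274179352; subtract (-0.2321977228) → -0.6952202124
Divide by 2^2 − 1 = 3.
(-0.6952202124) ÷ 3 = -0.2317400708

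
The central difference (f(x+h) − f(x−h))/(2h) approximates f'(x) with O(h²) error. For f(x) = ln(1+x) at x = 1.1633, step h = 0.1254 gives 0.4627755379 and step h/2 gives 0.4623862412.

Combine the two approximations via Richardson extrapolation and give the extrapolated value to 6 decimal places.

The method has order 2: 2^2 = 4.
4×0.4623862412 = 1.8495449648; subtract 0.4627755379 → 1.3867694269
1.3867694269 ÷ 3 = 0.4622564756

0.462256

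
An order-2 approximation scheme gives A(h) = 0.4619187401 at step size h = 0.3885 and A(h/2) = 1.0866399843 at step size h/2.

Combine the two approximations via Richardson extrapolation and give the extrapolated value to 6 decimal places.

Error is O(h^2); halving h shrinks it by 2^2 = 4.
4·1.0866399843 = 4.3465599372; 4.3465599372 − 0.4619187401 = 3.8846411971
(4·1.0866399843 − 0.4619187401)/(4 − 1) = 1.2948803990
Correction |R − A(h/2)| = 2.082e-01; gap |A(h/2) − A(h)| = 6.247e-01.

1.294880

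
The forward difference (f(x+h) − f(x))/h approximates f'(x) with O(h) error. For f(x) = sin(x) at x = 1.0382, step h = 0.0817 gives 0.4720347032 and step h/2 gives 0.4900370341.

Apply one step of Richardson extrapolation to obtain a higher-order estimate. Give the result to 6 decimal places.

r = 1, so 2^r = 2.
Numerator 2·A(h/2) − A(h) = 2·0.4900370341 − 0.4720347032 = 0.5080393650
Divide by 2^1 − 1 = 1.
(2·0.4900370341 − 0.4720347032)/(2 − 1) = 0.5080393650

0.508039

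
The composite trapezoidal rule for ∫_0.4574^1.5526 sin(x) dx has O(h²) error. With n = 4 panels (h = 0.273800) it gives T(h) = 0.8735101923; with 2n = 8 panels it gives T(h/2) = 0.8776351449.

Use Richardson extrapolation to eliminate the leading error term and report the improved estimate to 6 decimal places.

0.879010

With r = 2 the leading error scales as h^2, so the weight is 2^2 = 4.
4 × 0.8776351449 = 3.5105405796; subtract 0.8735101923 → 2.6370303873
R = 2.6370303873/3 = 0.8790101291
Shift from A(h/2): +0.0013749842.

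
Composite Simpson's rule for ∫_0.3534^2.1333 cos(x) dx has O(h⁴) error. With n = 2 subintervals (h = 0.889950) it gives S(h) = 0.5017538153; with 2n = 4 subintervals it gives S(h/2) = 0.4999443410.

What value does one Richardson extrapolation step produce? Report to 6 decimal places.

0.499824

Leading term ∝ h^4; use weight 16 = 2^4.
Top: 16(0.4999443410) − (0.5017538153) = 7.4973556407
Divide by 2^4 − 1 = 15.
Extrapolated: 7.4973556407 / 15 = 0.4998237094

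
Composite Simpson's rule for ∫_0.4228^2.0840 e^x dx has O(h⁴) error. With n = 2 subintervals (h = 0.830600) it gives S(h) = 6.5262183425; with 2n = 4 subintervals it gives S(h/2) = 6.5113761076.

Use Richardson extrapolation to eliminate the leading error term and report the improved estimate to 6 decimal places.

r = 4, so 2^r = 16.
16 × 6.5113761076 = 104.1820177216; 104.1820177216 − 6.5262183425 = 97.6557993791
Denominator 16 − 1 = 15.
R = 97.6557993791/15 = 6.5103866253
Shift from A(h/2): −0.0009894823.

6.510387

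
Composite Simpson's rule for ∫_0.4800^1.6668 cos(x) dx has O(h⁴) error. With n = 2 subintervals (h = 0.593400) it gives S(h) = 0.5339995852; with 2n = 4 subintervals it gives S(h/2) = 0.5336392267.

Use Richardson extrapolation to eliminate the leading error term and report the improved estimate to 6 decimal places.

Leading term ∝ h^4; use weight 16 = 2^4.
Difference of the inputs: 0.5336392267 − 0.5339995852 = -0.0003603585
Divide by 2^4 − 1 = 15: (-0.0003603585)/15 = -0.0000240239
R = 0.5336392267 − 0.0000240239 = 0.5336152028

0.533615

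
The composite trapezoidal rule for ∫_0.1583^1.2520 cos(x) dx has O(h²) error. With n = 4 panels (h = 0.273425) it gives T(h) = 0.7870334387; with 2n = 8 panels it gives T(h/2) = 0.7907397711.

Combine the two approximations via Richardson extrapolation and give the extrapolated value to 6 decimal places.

0.791975

r = 2, so 2^r = 4.
Numerator 4·A(h/2) − A(h) = 4·0.7907397711 − 0.7870334387 = 2.3759256457
(4·0.7907397711 − 0.7870334387)/(4 − 1) = 0.7919752152
Shift from A(h/2): +0.0012354441.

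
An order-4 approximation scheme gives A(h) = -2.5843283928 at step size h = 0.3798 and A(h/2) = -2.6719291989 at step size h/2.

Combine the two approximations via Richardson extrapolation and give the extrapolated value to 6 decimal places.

-2.677769

Method order is 4; weight 2^4 = 16.
2^4*A(h/2) = -42.7508671824; minus A(h) gives -40.1665387896.
Denominator 16 − 1 = 15.
R = (-40.1665387896)/15 = -2.6777692526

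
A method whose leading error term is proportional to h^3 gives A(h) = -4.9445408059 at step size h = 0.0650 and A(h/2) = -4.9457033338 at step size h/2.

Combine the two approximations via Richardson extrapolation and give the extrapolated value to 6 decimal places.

-4.945869

r = 3: numerator weight 8, denominator 7.
Weighted: (-39.5656266704) − (-4.9445408059) = -34.6210858645
Divide by 2^3 − 1 = 7.
(8×(-4.9457033338) − (-4.9445408059))/(8 − 1) = -4.9458694092
Gap between inputs: 1.163e-03; correction applied: −0.0001660754.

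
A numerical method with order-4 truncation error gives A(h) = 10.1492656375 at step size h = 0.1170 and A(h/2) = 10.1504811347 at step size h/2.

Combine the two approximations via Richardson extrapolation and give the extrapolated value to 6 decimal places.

Error is O(h^4); halving h shrinks it by 2^4 = 16.
Top: 16(10.1504811347) − (10.1492656375) = 152.2584325177
Denominator 16 − 1 = 15.
(16*10.1504811347 − 10.1492656375)/(16 − 1) = 10.1505621678
Gap between inputs: 1.215e-03; correction applied: +0.0000810331.

10.150562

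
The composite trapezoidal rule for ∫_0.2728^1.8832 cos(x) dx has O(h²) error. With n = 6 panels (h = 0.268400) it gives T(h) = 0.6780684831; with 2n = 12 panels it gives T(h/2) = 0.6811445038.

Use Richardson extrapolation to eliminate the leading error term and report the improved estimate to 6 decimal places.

Method order is 2; weight 2^2 = 4.
Numerator 4 × A(h/2) − A(h) = 4 × 0.6811445038 − 0.6780684831 = 2.0465095321
2.0465095321 ÷ 3 = 0.6821698440

0.682170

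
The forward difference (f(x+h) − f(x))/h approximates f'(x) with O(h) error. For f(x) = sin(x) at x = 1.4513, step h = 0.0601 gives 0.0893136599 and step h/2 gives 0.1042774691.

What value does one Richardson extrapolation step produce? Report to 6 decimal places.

0.119241

Leading term ∝ h^1; use weight 2 = 2^1.
Difference of the inputs: 0.1042774691 − 0.0893136599 = 0.0149638092
Divide by 2^1 − 1 = 1: 0.0149638092/1 = 0.0149638092
R = 0.1042774691 + 0.0149638092 = 0.1192412783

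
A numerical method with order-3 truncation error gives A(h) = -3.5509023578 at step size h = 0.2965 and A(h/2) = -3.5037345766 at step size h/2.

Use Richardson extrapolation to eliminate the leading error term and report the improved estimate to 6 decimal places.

-3.496996

With r = 3 the leading error scales as h^3, so the weight is 2^3 = 8.
8×(-3.5037345766) = -28.0298766128; subtract (-3.5509023578) → -24.4789742550
(-24.4789742550) ÷ 7 = -3.4969963221
Correction |R − A(h/2)| = 6.738e-03; gap |A(h/2) − A(h)| = 4.717e-02.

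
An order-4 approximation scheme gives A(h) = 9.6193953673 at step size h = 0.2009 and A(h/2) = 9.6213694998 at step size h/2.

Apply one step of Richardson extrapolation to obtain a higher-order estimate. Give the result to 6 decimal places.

9.621501

Leading term ∝ h^4; use weight 16 = 2^4.
Top: 16(9.6213694998) − (9.6193953673) = 144.3225166295
Divide by 2^4 − 1 = 15.
(16*9.6213694998 − 9.6193953673)/(16 − 1) = 9.6215011086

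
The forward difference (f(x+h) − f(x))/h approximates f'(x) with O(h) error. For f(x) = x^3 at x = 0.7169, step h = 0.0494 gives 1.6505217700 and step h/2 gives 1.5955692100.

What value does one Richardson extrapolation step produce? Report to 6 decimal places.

1.540617

Error is O(h^1); halving h shrinks it by 2^1 = 2.
Weighted: 3.1911384200 − 1.6505217700 = 1.5406166500
Divide by 2^1 − 1 = 1.
1.5406166500 ÷ 1 = 1.5406166500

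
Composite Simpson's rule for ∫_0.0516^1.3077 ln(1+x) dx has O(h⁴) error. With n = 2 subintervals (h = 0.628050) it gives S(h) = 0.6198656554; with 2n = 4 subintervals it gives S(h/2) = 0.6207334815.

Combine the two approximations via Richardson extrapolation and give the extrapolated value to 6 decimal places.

The method has order 4: 2^4 = 16.
Weighted: 9.9317357040 − 0.6198656554 = 9.3118700486
Denominator 16 − 1 = 15.
R = 9.3118700486/15 = 0.6207913366
Shift from A(h/2): +0.0000578551.

0.620791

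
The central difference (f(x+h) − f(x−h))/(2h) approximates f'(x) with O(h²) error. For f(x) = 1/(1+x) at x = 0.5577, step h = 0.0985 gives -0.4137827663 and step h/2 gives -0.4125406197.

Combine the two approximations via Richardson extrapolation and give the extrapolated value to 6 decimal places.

The method has order 2: 2^2 = 4.
4×(-0.4125406197) = -1.6501624788; subtract (-0.4137827663) → -1.2363797125
(-1.2363797125) ÷ 3 = -0.4121265708
Shift from A(h/2): +0.0004140489.

-0.412127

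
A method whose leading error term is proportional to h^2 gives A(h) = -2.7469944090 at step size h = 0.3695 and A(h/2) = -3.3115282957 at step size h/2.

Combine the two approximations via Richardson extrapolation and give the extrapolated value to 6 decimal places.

-3.499706

The method has order 2: 2^2 = 4.
Top: 4(-3.3115282957) − (-2.7469944090) = -10.4991187738
(-10.4991187738) ÷ 3 = -3.4997062579
Correction |R − A(h/2)| = 1.882e-01; gap |A(h/2) − A(h)| = 5.645e-01.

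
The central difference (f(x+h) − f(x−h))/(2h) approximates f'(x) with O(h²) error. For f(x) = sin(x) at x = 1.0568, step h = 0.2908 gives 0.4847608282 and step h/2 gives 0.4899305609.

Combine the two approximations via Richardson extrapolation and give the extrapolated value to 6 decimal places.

With r = 2 the leading error scales as h^2, so the weight is 2^2 = 4.
Weighted: 1.9597222436 − 0.4847608282 = 1.4749614154
Divide by 2^2 − 1 = 3.
So the Richardson estimate is 0.4916538051.

0.491654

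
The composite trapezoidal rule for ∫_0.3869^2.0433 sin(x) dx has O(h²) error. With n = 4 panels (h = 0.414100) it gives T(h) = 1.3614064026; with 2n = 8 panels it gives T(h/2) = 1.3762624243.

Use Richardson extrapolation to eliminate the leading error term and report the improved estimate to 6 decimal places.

1.381214

Leading term ∝ h^2; use weight 4 = 2^2.
2^2 × A(h/2) = 5.5050496972; minus A(h) gives 4.1436432946.
R = 4.1436432946/3 = 1.3812144315
Gap between inputs: 1.486e-02; correction applied: +0.0049520072.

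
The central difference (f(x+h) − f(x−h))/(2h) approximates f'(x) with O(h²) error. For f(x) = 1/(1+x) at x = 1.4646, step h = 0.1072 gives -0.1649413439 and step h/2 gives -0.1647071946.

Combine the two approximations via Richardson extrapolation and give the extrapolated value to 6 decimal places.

Leading term ∝ h^2; use weight 4 = 2^2.
Weighted: (-0.6588287784) − (-0.1649413439) = -0.4938874345
Denominator 4 − 1 = 3.
(-0.4938874345) ÷ 3 = -0.1646291448
Gap between inputs: 2.341e-04; correction applied: +0.0000780498.

-0.164629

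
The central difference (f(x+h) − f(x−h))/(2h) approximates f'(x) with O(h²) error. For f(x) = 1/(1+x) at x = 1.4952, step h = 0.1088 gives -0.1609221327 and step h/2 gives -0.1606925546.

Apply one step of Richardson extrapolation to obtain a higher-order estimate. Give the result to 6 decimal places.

Order 2 gives 2^r = 4 and 2^r − 1 = 3.
Weighted: (-0.6427702184) − (-0.1609221327) = -0.4818480857
Denominator 4 − 1 = 3.
Extrapolated: (-0.4818480857) / 3 = -0.1606160286
Correction |R − A(h/2)| = 7.653e-05; gap |A(h/2) − A(h)| = 2.296e-04.

-0.160616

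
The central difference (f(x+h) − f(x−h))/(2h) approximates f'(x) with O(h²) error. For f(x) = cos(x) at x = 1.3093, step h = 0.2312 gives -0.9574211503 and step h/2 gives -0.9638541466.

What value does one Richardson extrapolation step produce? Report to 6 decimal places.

Leading term ∝ h^2; use weight 4 = 2^2.
4*(-0.9638541466) = -3.8554165864; (-3.8554165864) − (-0.9574211503) = -2.8979954361
Extrapolated: (-2.8979954361) / 3 = -0.9659984787

-0.965998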